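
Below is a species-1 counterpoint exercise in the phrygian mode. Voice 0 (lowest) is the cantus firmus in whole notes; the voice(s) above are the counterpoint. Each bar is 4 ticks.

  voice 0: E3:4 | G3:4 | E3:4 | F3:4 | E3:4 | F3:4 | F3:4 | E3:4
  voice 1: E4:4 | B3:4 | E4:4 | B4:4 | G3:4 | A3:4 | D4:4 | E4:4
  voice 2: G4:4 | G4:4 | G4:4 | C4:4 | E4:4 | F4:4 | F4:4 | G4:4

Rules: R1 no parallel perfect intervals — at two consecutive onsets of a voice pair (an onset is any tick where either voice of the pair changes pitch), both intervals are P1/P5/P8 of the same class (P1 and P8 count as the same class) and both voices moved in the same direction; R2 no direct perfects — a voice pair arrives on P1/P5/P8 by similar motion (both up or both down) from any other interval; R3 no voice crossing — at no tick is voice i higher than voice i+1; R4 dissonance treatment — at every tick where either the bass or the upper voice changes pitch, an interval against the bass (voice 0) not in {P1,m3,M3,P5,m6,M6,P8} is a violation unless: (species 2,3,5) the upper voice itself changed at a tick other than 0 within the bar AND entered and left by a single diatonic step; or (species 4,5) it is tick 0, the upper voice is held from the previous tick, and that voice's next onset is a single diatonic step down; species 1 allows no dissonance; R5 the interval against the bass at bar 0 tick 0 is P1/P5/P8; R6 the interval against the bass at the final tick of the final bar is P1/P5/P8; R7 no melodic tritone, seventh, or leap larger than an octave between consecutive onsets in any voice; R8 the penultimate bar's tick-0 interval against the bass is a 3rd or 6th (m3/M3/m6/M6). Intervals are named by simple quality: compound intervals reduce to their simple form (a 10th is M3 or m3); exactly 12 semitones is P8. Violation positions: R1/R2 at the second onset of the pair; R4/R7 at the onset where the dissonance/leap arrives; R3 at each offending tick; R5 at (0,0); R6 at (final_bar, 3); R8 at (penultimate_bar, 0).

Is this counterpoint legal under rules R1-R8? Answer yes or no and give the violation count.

No (10 violations)

bar 0: v0=E3 v1=E4 v2=G4 (m3)
bar 1: v0=G3 v1=B3 v2=G4 (P8)
bar 2: v0=E3 v1=E4 v2=G4 (m3)
bar 3: v0=F3 v1=B4 v2=C4 (P5)
bar 4: v0=E3 v1=G3 v2=E4 (P8)
bar 5: v0=F3 v1=A3 v2=F4 (P8)
bar 6: v0=F3 v1=D4 v2=F4 (P8)
bar 7: v0=E3 v1=E4 v2=G4 (m3)
  R5 @ bar0.0: opens on m3
  R3 @ bar3.0: B4 above C4
  R4 @ bar3.0: F3/B4 TT untreated
  R3 @ bar3.1: B4 above C4
  R3 @ bar3.2: B4 above C4
  R3 @ bar3.3: B4 above C4
  R7 @ bar4.0: B4->G3 leap 16st
  R1 @ bar5.0: E3/E4 P8 -> F3/F4 P8 similar
  R8 @ bar6.0: penult P8 not 3rd/6th
  R6 @ bar7.3: closes on m3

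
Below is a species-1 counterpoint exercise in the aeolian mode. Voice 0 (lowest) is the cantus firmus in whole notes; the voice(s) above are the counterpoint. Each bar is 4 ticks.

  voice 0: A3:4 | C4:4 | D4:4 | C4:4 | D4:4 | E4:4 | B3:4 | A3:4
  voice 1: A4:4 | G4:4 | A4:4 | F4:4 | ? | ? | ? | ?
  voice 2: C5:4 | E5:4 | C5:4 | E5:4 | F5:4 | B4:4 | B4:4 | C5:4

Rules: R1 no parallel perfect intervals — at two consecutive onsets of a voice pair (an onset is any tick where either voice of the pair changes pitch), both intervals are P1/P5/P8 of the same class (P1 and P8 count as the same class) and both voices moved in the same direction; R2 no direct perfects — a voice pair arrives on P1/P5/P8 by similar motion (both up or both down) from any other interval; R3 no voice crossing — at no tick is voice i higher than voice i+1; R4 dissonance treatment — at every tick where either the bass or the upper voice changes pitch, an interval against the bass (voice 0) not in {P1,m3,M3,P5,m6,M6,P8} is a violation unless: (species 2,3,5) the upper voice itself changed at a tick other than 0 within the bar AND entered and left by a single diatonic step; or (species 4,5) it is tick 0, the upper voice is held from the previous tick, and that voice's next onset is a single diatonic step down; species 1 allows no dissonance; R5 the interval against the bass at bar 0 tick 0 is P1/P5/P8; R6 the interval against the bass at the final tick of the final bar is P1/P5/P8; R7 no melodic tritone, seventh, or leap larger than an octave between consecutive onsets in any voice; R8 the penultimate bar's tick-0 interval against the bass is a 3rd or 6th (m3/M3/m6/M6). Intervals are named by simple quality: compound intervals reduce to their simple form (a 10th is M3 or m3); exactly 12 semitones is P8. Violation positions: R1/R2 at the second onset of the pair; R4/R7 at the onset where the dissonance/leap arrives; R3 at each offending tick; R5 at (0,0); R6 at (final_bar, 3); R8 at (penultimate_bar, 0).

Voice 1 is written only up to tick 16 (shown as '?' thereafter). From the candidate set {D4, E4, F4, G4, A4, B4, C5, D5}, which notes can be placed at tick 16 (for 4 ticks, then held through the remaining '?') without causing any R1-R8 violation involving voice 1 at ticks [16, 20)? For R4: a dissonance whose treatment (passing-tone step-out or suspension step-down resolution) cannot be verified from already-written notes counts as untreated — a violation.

{D4, F4}

D4: legal
E4: violates R4
F4: legal
G4: violates R4
A4: violates R2
B4: violates R7
C5: violates R4
D5: violates R2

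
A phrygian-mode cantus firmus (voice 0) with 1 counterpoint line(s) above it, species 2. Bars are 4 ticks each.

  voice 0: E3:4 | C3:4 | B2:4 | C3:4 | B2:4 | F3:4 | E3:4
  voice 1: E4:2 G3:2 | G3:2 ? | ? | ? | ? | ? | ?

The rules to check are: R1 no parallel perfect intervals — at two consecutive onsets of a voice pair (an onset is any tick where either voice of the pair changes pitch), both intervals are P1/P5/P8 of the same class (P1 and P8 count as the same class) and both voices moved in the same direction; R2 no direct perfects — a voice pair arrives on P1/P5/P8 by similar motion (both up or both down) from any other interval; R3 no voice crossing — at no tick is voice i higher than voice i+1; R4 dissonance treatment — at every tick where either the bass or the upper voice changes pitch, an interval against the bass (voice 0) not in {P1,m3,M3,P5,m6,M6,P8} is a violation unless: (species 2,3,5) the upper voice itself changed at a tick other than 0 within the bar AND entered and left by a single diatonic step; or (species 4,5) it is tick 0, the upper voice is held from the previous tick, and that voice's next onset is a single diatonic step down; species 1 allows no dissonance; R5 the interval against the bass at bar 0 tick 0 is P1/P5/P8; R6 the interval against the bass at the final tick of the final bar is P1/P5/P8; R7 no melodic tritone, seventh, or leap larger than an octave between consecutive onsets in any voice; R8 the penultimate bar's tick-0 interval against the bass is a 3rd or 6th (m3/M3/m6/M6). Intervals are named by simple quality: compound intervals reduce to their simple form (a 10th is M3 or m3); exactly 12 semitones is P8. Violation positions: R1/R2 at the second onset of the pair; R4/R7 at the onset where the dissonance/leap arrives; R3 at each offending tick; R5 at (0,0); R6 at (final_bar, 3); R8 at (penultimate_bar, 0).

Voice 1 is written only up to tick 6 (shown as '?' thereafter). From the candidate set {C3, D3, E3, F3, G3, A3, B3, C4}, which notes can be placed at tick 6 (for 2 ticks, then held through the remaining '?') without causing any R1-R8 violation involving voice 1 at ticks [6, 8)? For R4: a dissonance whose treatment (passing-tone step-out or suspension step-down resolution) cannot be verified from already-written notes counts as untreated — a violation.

C3: legal
D3: violates R4
E3: legal
F3: violates R4
G3: legal
A3: legal
B3: violates R4
C4: legal

{A3, C3, C4, E3, G3}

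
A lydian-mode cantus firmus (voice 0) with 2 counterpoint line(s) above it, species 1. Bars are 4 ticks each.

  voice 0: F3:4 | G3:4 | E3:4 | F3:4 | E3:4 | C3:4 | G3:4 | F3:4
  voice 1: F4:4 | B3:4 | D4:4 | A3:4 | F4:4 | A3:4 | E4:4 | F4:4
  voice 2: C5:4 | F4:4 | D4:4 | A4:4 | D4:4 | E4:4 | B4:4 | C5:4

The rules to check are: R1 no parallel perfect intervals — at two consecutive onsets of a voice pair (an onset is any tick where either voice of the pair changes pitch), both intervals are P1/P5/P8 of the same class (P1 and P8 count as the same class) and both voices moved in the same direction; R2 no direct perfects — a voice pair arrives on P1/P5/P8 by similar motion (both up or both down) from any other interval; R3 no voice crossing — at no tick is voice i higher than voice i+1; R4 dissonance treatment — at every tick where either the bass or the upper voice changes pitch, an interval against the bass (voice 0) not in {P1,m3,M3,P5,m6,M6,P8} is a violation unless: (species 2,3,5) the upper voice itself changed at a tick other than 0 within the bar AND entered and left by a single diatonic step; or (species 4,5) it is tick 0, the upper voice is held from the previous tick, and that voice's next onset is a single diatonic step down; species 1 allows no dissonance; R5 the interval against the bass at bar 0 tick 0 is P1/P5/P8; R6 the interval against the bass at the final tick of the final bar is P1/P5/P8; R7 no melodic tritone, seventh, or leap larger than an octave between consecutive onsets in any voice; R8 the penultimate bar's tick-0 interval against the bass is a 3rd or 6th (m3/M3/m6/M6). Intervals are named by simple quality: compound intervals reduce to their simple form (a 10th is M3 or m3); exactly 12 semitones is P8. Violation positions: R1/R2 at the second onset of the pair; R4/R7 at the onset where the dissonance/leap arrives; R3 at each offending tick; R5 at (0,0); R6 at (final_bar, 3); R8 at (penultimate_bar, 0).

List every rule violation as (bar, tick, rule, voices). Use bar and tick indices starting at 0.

(1, 0, R4, (0, 2))
(1, 0, R7, (1,))
(2, 0, R4, (0, 1))
(2, 0, R4, (0, 2))
(4, 0, R3, (1, 2))
(4, 0, R4, (0, 1))
(4, 0, R4, (0, 2))
(4, 1, R3, (1, 2))
(4, 2, R3, (1, 2))
(4, 3, R3, (1, 2))
(6, 0, R1, (1, 2))
(7, 0, R1, (1, 2))

bar 0: v0=F3 v1=F4 v2=C5 downbeat P5
bar 1: v0=G3 v1=B3 v2=F4 downbeat m7
bar 2: v0=E3 v1=D4 v2=D4 downbeat m7
bar 3: v0=F3 v1=A3 v2=A4 downbeat M3
bar 4: v0=E3 v1=F4 v2=D4 downbeat m7
bar 5: v0=C3 v1=A3 v2=E4 downbeat M3
bar 6: v0=G3 v1=E4 v2=B4 downbeat M3
bar 7: v0=F3 v1=F4 v2=C5 downbeat P5
  -> R4 @ bar 1 tick 0 v(0, 2): G3/F4 m7 untreated
  -> R7 @ bar 1 tick 0 v(1,): F4->B3 leap 6st
  -> R4 @ bar 2 tick 0 v(0, 1): E3/D4 m7 untreated
  -> R4 @ bar 2 tick 0 v(0, 2): E3/D4 m7 untreated
  -> R3 @ bar 4 tick 0 v(1, 2): F4 above D4
  -> R4 @ bar 4 tick 0 v(0, 1): E3/F4 m2 untreated
  -> R4 @ bar 4 tick 0 v(0, 2): E3/D4 m7 untreated
  -> R3 @ bar 4 tick 1 v(1, 2): F4 above D4
  -> R3 @ bar 4 tick 2 v(1, 2): F4 above D4
  -> R3 @ bar 4 tick 3 v(1, 2): F4 above D4
  -> R1 @ bar 6 tick 0 v(1, 2): A3/E4 P5 -> E4/B4 P5 similar
  -> R1 @ bar 7 tick 0 v(1, 2): E4/B4 P5 -> F4/C5 P5 similar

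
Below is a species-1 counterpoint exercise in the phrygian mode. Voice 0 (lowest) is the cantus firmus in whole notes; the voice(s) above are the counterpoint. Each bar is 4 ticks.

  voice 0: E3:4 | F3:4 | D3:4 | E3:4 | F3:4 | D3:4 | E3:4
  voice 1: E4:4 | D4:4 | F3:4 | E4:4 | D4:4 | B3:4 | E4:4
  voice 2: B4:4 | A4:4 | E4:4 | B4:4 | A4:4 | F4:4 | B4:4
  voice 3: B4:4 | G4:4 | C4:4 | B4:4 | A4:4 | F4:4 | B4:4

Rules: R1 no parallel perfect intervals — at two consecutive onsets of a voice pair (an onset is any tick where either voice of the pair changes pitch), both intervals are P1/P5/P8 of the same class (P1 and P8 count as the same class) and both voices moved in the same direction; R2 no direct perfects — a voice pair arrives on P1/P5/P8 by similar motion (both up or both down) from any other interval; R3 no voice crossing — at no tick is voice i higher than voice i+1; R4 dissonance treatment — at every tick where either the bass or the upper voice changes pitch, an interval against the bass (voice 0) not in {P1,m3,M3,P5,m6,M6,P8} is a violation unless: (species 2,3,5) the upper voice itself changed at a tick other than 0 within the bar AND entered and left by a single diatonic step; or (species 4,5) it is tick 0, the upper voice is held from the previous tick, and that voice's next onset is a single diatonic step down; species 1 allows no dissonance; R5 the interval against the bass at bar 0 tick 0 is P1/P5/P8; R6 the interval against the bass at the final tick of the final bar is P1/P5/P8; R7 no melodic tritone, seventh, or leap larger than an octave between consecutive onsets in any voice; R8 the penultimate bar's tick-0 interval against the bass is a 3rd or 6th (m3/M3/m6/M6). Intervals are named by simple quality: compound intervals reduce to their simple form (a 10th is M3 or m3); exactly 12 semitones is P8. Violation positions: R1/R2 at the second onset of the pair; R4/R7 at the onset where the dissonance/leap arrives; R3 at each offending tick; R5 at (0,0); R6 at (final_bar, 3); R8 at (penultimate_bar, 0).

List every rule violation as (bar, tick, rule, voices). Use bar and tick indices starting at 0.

bar 0: v0=E3 v1=E4 v2=B4 v3=B4 downbeat P5
bar 1: v0=F3 v1=D4 v2=A4 v3=G4 downbeat M2
bar 2: v0=D3 v1=F3 v2=E4 v3=C4 downbeat m7
bar 3: v0=E3 v1=E4 v2=B4 v3=B4 downbeat P5
bar 4: v0=F3 v1=D4 v2=A4 v3=A4 downbeat M3
bar 5: v0=D3 v1=B3 v2=F4 v3=F4 downbeat m3
bar 6: v0=E3 v1=E4 v2=B4 v3=B4 downbeat P5
  -> R1 @ bar 1 tick 0 v(1, 2): E4/B4 P5 -> D4/A4 P5 similar
  -> R3 @ bar 1 tick 0 v(2, 3): A4 above G4
  -> R4 @ bar 1 tick 0 v(0, 3): F3/G4 M2 untreated
  -> R3 @ bar 1 tick 1 v(2, 3): A4 above G4
  -> R3 @ bar 1 tick 2 v(2, 3): A4 above G4
  -> R3 @ bar 1 tick 3 v(2, 3): A4 above G4
  -> R2 @ bar 2 tick 0 v(1, 3): D4/G4 P4 -> F3/C4 P5 similar
  -> R3 @ bar 2 tick 0 v(2, 3): E4 above C4
  -> R4 @ bar 2 tick 0 v(0, 2): D3/E4 M2 untreated
  -> R4 @ bar 2 tick 0 v(0, 3): D3/C4 m7 untreated
  -> R3 @ bar 2 tick 1 v(2, 3): E4 above C4
  -> R3 @ bar 2 tick 2 v(2, 3): E4 above C4
  -> R3 @ bar 2 tick 3 v(2, 3): E4 above C4
  -> R1 @ bar 3 tick 0 v(1, 3): F3/C4 P5 -> E4/B4 P5 similar
  -> R2 @ bar 3 tick 0 v(0, 1): D3/F3 m3 -> E3/E4 P8 similar
  -> R2 @ bar 3 tick 0 v(0, 2): D3/E4 M2 -> E3/B4 P5 similar
  -> R2 @ bar 3 tick 0 v(0, 3): D3/C4 m7 -> E3/B4 P5 similar
  -> R2 @ bar 3 tick 0 v(1, 2): F3/E4 M7 -> E4/B4 P5 similar
  -> R2 @ bar 3 tick 0 v(2, 3): E4/C4 M3 -> B4/B4 P1 similar
  -> R7 @ bar 3 tick 0 v(1,): F3->E4 leap 11st
  -> R7 @ bar 3 tick 0 v(3,): C4->B4 leap 11st
  -> R1 @ bar 4 tick 0 v(1, 2): E4/B4 P5 -> D4/A4 P5 similar
  -> R1 @ bar 4 tick 0 v(1, 3): E4/B4 P5 -> D4/A4 P5 similar
  -> R1 @ bar 4 tick 0 v(2, 3): B4/B4 P1 -> A4/A4 P1 similar
  -> R1 @ bar 5 tick 0 v(2, 3): A4/A4 P1 -> F4/F4 P1 similar
  -> R1 @ bar 6 tick 0 v(2, 3): F4/F4 P1 -> B4/B4 P1 similar
  -> R2 @ bar 6 tick 0 v(0, 1): D3/B3 M6 -> E3/E4 P8 similar
  -> R2 @ bar 6 tick 0 v(0, 2): D3/F4 m3 -> E3/B4 P5 similar
  -> R2 @ bar 6 tick 0 v(0, 3): D3/F4 m3 -> E3/B4 P5 similar
  -> R2 @ bar 6 tick 0 v(1, 2): B3/F4 TT -> E4/B4 P5 similar
  -> R2 @ bar 6 tick 0 v(1, 3): B3/F4 TT -> E4/B4 P5 similar
  -> R7 @ bar 6 tick 0 v(2,): F4->B4 leap 6st
  -> R7 @ bar 6 tick 0 v(3,): F4->B4 leap 6st

(1, 0, R1, (1, 2))
(1, 0, R3, (2, 3))
(1, 0, R4, (0, 3))
(1, 1, R3, (2, 3))
(1, 2, R3, (2, 3))
(1, 3, R3, (2, 3))
(2, 0, R2, (1, 3))
(2, 0, R3, (2, 3))
(2, 0, R4, (0, 2))
(2, 0, R4, (0, 3))
(2, 1, R3, (2, 3))
(2, 2, R3, (2, 3))
(2, 3, R3, (2, 3))
(3, 0, R1, (1, 3))
(3, 0, R2, (0, 1))
(3, 0, R2, (0, 2))
(3, 0, R2, (0, 3))
(3, 0, R2, (1, 2))
(3, 0, R2, (2, 3))
(3, 0, R7, (1,))
(3, 0, R7, (3,))
(4, 0, R1, (1, 2))
(4, 0, R1, (1, 3))
(4, 0, R1, (2, 3))
(5, 0, R1, (2, 3))
(6, 0, R1, (2, 3))
(6, 0, R2, (0, 1))
(6, 0, R2, (0, 2))
(6, 0, R2, (0, 3))
(6, 0, R2, (1, 2))
(6, 0, R2, (1, 3))
(6, 0, R7, (2,))
(6, 0, R7, (3,))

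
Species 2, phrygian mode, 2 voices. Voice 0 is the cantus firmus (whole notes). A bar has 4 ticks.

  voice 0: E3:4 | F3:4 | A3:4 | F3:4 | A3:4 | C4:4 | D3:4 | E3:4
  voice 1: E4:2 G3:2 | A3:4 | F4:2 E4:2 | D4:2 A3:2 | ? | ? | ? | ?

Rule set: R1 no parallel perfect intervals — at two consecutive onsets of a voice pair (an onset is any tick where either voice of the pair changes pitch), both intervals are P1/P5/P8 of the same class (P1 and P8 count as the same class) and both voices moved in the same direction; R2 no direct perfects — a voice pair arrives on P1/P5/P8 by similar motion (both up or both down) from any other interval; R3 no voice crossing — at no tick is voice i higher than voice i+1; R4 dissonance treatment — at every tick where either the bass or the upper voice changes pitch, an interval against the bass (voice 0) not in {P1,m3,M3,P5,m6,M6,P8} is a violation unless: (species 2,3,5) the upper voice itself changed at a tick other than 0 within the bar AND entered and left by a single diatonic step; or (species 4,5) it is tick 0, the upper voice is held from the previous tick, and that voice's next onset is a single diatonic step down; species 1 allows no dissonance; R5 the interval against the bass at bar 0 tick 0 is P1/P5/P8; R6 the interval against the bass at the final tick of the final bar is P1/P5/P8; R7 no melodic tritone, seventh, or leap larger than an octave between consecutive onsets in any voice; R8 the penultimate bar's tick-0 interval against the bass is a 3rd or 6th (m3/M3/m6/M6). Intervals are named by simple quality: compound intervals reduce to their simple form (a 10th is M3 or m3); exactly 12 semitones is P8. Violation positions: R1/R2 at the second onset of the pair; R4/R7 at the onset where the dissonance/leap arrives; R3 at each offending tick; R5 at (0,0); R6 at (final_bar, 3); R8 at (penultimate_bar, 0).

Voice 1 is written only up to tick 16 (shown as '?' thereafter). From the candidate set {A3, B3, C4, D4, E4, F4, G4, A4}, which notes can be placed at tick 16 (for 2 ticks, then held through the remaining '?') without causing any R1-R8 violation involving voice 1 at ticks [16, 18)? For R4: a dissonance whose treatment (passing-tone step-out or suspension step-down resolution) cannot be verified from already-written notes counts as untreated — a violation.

{A3, C4, F4}

A3: legal
B3: violates R4
C4: legal
D4: violates R4
E4: violates R2
F4: legal
G4: violates R4,R7
A4: violates R2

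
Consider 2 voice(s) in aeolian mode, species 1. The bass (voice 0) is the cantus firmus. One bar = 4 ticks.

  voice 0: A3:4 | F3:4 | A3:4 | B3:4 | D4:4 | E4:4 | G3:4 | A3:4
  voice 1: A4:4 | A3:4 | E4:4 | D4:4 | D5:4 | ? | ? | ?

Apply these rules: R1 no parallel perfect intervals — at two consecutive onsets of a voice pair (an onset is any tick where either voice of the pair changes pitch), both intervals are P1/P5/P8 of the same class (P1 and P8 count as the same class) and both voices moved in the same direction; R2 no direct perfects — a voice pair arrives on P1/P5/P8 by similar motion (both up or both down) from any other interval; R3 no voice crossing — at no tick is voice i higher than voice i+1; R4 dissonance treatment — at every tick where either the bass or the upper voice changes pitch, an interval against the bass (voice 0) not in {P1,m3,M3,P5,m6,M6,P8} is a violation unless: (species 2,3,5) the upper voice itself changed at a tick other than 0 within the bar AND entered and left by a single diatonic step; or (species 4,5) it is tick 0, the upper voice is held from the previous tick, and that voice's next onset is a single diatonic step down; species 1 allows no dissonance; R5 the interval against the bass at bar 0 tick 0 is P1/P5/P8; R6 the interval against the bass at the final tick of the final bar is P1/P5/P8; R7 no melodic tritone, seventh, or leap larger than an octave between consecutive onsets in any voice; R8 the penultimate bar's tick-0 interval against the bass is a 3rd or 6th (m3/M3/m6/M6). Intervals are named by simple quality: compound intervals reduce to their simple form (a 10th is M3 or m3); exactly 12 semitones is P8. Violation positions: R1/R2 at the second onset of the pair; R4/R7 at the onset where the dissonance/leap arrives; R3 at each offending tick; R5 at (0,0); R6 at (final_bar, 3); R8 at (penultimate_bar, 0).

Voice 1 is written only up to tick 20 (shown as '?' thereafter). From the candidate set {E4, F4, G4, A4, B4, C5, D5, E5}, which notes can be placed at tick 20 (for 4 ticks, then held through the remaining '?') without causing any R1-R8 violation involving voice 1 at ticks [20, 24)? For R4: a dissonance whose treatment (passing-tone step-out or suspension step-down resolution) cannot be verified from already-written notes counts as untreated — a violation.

{B4, C5, G4}

E4: violates R7
F4: violates R4
G4: legal
A4: violates R4
B4: legal
C5: legal
D5: violates R4
E5: violates R1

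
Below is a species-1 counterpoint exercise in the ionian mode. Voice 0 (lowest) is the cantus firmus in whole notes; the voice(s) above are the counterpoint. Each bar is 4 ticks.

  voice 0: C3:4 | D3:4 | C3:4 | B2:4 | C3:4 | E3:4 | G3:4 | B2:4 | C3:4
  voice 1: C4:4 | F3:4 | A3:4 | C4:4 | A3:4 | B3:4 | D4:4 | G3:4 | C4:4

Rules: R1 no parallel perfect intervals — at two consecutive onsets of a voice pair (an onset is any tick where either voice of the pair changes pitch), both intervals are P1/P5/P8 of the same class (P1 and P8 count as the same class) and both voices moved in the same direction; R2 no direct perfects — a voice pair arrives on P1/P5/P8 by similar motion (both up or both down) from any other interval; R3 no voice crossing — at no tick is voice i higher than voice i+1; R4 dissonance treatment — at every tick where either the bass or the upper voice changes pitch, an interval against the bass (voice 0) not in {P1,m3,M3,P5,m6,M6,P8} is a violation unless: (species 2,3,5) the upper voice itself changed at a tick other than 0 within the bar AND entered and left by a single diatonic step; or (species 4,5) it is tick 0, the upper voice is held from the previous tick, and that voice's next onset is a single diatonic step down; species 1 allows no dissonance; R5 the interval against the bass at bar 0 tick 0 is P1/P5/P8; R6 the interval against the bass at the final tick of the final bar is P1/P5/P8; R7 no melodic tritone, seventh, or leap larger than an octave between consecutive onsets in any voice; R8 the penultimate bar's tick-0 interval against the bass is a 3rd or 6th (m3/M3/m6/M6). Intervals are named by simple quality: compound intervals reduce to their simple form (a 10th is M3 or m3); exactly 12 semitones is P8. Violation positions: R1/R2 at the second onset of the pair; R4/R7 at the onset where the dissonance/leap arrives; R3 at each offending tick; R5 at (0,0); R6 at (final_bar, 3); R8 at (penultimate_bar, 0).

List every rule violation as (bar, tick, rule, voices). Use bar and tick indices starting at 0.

(3, 0, R4, (0, 1))
(5, 0, R2, (0, 1))
(6, 0, R1, (0, 1))
(8, 0, R2, (0, 1))

bar 0: v0=C3 v1=C4 downbeat P8
bar 1: v0=D3 v1=F3 downbeat m3
bar 2: v0=C3 v1=A3 downbeat M6
bar 3: v0=B2 v1=C4 downbeat m2
bar 4: v0=C3 v1=A3 downbeat M6
bar 5: v0=E3 v1=B3 downbeat P5
bar 6: v0=G3 v1=D4 downbeat P5
bar 7: v0=B2 v1=G3 downbeat m6
bar 8: v0=C3 v1=C4 downbeat P8
  -> R4 @ bar 3 tick 0 v(0, 1): B2/C4 m2 untreated
  -> R2 @ bar 5 tick 0 v(0, 1): C3/A3 M6 -> E3/B3 P5 similar
  -> R1 @ bar 6 tick 0 v(0, 1): E3/B3 P5 -> G3/D4 P5 similar
  -> R2 @ bar 8 tick 0 v(0, 1): B2/G3 m6 -> C3/C4 P8 similar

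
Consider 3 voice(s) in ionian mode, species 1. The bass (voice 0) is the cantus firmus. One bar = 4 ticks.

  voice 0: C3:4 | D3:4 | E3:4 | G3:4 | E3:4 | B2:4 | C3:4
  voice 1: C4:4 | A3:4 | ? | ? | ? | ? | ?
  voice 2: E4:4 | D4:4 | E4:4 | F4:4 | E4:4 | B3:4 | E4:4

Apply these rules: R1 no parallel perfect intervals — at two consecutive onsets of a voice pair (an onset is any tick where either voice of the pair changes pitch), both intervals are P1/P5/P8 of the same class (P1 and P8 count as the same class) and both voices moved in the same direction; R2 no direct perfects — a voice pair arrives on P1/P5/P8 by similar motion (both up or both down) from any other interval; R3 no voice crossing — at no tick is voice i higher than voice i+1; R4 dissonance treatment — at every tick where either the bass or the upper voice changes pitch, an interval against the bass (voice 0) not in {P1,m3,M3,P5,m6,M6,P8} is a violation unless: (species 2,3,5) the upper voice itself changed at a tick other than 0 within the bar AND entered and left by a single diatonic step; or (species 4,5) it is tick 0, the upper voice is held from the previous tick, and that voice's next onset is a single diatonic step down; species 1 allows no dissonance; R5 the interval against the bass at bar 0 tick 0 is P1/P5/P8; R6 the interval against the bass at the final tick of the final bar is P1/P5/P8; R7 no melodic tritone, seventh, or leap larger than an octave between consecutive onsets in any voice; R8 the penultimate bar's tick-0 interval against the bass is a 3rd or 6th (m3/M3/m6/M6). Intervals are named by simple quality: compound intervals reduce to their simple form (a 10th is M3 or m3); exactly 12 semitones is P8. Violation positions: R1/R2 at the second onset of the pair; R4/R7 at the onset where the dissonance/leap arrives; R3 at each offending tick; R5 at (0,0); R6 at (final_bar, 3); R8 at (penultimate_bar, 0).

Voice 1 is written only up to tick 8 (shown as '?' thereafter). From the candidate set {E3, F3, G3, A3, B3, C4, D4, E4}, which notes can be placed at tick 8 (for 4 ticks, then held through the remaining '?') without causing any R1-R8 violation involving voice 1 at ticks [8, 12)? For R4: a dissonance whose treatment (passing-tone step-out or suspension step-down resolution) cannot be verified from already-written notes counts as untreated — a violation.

E3: legal
F3: violates R4
G3: legal
A3: violates R4
B3: violates R1
C4: legal
D4: violates R4
E4: violates R2

{C4, E3, G3}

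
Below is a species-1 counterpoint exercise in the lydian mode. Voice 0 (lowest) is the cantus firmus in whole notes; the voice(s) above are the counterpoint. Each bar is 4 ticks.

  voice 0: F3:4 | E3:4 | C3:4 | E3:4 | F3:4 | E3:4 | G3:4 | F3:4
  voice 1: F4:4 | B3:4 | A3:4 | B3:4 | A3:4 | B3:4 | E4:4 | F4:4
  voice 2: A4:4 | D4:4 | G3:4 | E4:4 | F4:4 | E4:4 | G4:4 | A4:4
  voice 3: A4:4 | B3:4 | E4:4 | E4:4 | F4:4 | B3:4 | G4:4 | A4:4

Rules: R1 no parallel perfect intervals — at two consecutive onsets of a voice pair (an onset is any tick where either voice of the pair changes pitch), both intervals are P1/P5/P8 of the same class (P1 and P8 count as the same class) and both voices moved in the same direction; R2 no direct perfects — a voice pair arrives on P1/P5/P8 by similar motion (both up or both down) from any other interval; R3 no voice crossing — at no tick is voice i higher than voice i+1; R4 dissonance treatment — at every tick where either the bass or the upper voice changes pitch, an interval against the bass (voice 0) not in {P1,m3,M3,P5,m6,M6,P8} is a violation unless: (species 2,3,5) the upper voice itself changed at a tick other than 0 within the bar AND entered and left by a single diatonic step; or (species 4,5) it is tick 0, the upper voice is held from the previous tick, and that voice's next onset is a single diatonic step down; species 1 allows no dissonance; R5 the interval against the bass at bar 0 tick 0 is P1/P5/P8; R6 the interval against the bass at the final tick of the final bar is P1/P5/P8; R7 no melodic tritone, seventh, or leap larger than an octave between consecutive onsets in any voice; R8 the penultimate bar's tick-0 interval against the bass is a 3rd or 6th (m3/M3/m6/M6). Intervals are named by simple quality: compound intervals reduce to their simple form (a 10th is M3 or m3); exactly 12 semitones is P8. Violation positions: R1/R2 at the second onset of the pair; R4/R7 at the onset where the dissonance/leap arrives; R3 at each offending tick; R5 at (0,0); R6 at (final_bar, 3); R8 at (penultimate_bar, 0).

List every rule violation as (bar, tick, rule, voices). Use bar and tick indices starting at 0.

(0, 0, R5, (0, 2))
(0, 0, R5, (0, 3))
(1, 0, R2, (0, 1))
(1, 0, R2, (0, 3))
(1, 0, R2, (1, 3))
(1, 0, R3, (2, 3))
(1, 0, R4, (0, 2))
(1, 0, R7, (1,))
(1, 0, R7, (3,))
(1, 1, R3, (2, 3))
(1, 2, R3, (2, 3))
(1, 3, R3, (2, 3))
(2, 0, R2, (0, 2))
(2, 0, R3, (1, 2))
(2, 1, R3, (1, 2))
(2, 2, R3, (1, 2))
(2, 3, R3, (1, 2))
(3, 0, R2, (0, 1))
(3, 0, R2, (0, 2))
(4, 0, R1, (0, 2))
(4, 0, R1, (0, 3))
(4, 0, R1, (2, 3))
(5, 0, R1, (0, 2))
(5, 0, R2, (0, 3))
(5, 0, R3, (2, 3))
(5, 0, R7, (3,))
(5, 1, R3, (2, 3))
(5, 2, R3, (2, 3))
(5, 3, R3, (2, 3))
(6, 0, R1, (0, 2))
(6, 0, R2, (0, 3))
(6, 0, R2, (2, 3))
(6, 0, R8, (0, 2))
(6, 0, R8, (0, 3))
(7, 0, R1, (2, 3))
(7, 3, R6, (0, 2))
(7, 3, R6, (0, 3))

bar 0: v0=F3 v1=F4 v2=A4 v3=A4 downbeat M3
bar 1: v0=E3 v1=B3 v2=D4 v3=B3 downbeat P5
bar 2: v0=C3 v1=A3 v2=G3 v3=E4 downbeat M3
bar 3: v0=E3 v1=B3 v2=E4 v3=E4 downbeat P8
bar 4: v0=F3 v1=A3 v2=F4 v3=F4 downbeat P8
bar 5: v0=E3 v1=B3 v2=E4 v3=B3 downbeat P5
bar 6: v0=G3 v1=E4 v2=G4 v3=G4 downbeat P8
bar 7: v0=F3 v1=F4 v2=A4 v3=A4 downbeat M3
  -> R5 @ bar 0 tick 0 v(0, 2): opens on M3
  -> R5 @ bar 0 tick 0 v(0, 3): opens on M3
  -> R2 @ bar 1 tick 0 v(0, 1): F3/F4 P8 -> E3/B3 P5 similar
  -> R2 @ bar 1 tick 0 v(0, 3): F3/A4 M3 -> E3/B3 P5 similar
  -> R2 @ bar 1 tick 0 v(1, 3): F4/A4 M3 -> B3/B3 P1 similar
  -> R3 @ bar 1 tick 0 v(2, 3): D4 above B3
  -> R4 @ bar 1 tick 0 v(0, 2): E3/D4 m7 untreated
  -> R7 @ bar 1 tick 0 v(1,): F4->B3 leap 6st
  -> R7 @ bar 1 tick 0 v(3,): A4->B3 leap 10st
  -> R3 @ bar 1 tick 1 v(2, 3): D4 above B3
  -> R3 @ bar 1 tick 2 v(2, 3): D4 above B3
  -> R3 @ bar 1 tick 3 v(2, 3): D4 above B3
  -> R2 @ bar 2 tick 0 v(0, 2): E3/D4 m7 -> C3/G3 P5 similar
  -> R3 @ bar 2 tick 0 v(1, 2): A3 above G3
  -> R3 @ bar 2 tick 1 v(1, 2): A3 above G3
  -> R3 @ bar 2 tick 2 v(1, 2): A3 above G3
  -> R3 @ bar 2 tick 3 v(1, 2): A3 above G3
  -> R2 @ bar 3 tick 0 v(0, 1): C3/A3 M6 -> E3/B3 P5 similar
  -> R2 @ bar 3 tick 0 v(0, 2): C3/G3 P5 -> E3/E4 P8 similar
  -> R1 @ bar 4 tick 0 v(0, 2): E3/E4 P8 -> F3/F4 P8 similar
  -> R1 @ bar 4 tick 0 v(0, 3): E3/E4 P8 -> F3/F4 P8 similar
  -> R1 @ bar 4 tick 0 v(2, 3): E4/E4 P1 -> F4/F4 P1 similar
  -> R1 @ bar 5 tick 0 v(0, 2): F3/F4 P8 -> E3/E4 P8 similar
  -> R2 @ bar 5 tick 0 v(0, 3): F3/F4 P8 -> E3/B3 P5 similar
  -> R3 @ bar 5 tick 0 v(2, 3): E4 above B3
  -> R7 @ bar 5 tick 0 v(3,): F4->B3 leap 6st
  -> R3 @ bar 5 tick 1 v(2, 3): E4 above B3
  -> R3 @ bar 5 tick 2 v(2, 3): E4 above B3
  -> R3 @ bar 5 tick 3 v(2, 3): E4 above B3
  -> R1 @ bar 6 tick 0 v(0, 2): E3/E4 P8 -> G3/G4 P8 similar
  -> R2 @ bar 6 tick 0 v(0, 3): E3/B3 P5 -> G3/G4 P8 similar
  -> R2 @ bar 6 tick 0 v(2, 3): E4/B3 P4 -> G4/G4 P1 similar
  -> R8 @ bar 6 tick 0 v(0, 2): penult P8 not 3rd/6th
  -> R8 @ bar 6 tick 0 v(0, 3): penult P8 not 3rd/6th
  -> R1 @ bar 7 tick 0 v(2, 3): G4/G4 P1 -> A4/A4 P1 similar
  -> R6 @ bar 7 tick 3 v(0, 2): closes on M3
  -> R6 @ bar 7 tick 3 v(0, 3): closes on M3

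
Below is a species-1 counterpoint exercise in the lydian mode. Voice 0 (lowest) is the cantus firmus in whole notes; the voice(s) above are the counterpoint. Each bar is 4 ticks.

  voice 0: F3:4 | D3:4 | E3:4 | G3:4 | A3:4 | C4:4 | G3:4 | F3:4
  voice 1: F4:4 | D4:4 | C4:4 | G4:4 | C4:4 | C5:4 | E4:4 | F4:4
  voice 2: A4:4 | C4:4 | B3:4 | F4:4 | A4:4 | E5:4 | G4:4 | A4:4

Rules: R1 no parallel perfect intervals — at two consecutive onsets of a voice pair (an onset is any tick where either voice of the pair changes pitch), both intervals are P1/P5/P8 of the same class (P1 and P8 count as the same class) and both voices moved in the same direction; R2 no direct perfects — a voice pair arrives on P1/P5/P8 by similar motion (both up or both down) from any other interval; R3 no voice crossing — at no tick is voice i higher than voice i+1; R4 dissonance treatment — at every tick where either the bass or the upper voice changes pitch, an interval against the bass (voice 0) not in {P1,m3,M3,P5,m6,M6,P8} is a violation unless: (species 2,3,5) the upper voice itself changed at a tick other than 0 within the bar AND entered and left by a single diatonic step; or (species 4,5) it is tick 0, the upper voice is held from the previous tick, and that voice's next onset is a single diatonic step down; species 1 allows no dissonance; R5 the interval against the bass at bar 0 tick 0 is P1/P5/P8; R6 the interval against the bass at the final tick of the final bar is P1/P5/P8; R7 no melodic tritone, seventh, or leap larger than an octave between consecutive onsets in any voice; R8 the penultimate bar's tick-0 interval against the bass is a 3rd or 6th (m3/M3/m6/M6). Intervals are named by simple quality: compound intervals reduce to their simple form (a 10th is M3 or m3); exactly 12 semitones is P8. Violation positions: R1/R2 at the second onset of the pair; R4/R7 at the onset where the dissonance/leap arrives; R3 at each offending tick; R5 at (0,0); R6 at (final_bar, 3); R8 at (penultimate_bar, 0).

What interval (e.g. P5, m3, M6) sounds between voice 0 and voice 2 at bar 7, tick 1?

M3

voice 0=F3 voice 2=A4 -> M3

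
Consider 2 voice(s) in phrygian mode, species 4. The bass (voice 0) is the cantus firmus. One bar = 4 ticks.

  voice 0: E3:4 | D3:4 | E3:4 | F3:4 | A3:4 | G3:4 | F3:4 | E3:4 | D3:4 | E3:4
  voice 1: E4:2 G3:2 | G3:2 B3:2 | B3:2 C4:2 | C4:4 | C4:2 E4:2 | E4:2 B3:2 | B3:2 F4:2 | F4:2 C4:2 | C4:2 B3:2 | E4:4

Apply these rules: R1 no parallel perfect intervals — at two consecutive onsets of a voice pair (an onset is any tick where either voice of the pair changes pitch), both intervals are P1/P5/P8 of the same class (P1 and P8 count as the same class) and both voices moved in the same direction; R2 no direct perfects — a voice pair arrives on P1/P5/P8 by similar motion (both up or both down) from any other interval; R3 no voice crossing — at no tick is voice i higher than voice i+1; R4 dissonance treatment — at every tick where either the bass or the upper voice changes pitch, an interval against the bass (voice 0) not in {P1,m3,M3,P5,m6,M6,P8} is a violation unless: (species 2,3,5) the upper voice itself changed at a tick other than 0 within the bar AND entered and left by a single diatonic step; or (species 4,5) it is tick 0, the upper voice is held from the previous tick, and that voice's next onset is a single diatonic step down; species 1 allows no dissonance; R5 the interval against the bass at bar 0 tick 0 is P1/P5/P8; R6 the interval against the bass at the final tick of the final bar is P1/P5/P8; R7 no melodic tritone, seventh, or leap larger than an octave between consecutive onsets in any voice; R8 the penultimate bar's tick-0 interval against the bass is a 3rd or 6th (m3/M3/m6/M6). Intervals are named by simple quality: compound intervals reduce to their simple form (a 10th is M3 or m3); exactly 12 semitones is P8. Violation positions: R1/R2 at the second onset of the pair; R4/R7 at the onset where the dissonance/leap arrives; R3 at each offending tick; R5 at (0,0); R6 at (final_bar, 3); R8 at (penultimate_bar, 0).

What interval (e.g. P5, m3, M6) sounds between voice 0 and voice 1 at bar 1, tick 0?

P4

voice 0=D3 voice 1=G3 -> P4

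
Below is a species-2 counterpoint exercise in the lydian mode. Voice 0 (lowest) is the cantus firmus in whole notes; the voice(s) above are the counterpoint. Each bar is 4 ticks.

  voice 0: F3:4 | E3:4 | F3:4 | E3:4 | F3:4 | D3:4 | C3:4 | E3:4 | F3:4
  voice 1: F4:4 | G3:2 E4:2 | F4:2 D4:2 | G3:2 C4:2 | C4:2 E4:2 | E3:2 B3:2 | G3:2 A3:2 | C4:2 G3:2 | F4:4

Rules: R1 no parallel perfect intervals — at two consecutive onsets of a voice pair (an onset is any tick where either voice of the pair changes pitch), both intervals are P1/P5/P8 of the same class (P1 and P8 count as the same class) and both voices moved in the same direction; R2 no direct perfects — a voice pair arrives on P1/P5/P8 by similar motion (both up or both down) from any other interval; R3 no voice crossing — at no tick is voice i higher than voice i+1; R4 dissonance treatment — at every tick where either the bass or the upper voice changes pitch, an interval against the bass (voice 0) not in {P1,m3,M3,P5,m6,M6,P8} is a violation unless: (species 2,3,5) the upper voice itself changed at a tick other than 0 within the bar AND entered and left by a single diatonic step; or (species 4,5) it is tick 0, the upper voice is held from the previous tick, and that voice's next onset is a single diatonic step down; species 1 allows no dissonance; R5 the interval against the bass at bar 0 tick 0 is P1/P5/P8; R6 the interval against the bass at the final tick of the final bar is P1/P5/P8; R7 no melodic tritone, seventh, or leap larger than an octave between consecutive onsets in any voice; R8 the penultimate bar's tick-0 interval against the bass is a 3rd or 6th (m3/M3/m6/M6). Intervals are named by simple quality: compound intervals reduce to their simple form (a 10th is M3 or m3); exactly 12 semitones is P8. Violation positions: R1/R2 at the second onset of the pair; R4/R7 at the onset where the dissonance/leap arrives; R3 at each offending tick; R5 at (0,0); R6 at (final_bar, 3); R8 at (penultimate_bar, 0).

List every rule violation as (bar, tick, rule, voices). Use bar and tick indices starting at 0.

bar 0: v0=F3 v1=F4 downbeat P8
bar 1: v0=E3 v1=G3 downbeat m3
bar 2: v0=F3 v1=F4 downbeat P8
bar 3: v0=E3 v1=G3 downbeat m3
bar 4: v0=F3 v1=C4 downbeat P5
bar 5: v0=D3 v1=E3 downbeat M2
bar 6: v0=C3 v1=G3 downbeat P5
bar 7: v0=E3 v1=C4 downbeat m6
bar 8: v0=F3 v1=F4 downbeat P8
  -> R7 @ bar 1 tick 0 v(1,): F4->G3 leap 10st
  -> R1 @ bar 2 tick 0 v(0, 1): E3/E4 P8 -> F3/F4 P8 similar
  -> R4 @ bar 4 tick 2 v(0, 1): F3/E4 M7 untreated
  -> R4 @ bar 5 tick 0 v(0, 1): D3/E3 M2 untreated
  -> R2 @ bar 6 tick 0 v(0, 1): D3/B3 M6 -> C3/G3 P5 similar
  -> R2 @ bar 8 tick 0 v(0, 1): E3/G3 m3 -> F3/F4 P8 similar
  -> R7 @ bar 8 tick 0 v(1,): G3->F4 leap 10st

(1, 0, R7, (1,))
(2, 0, R1, (0, 1))
(4, 2, R4, (0, 1))
(5, 0, R4, (0, 1))
(6, 0, R2, (0, 1))
(8, 0, R2, (0, 1))
(8, 0, R7, (1,))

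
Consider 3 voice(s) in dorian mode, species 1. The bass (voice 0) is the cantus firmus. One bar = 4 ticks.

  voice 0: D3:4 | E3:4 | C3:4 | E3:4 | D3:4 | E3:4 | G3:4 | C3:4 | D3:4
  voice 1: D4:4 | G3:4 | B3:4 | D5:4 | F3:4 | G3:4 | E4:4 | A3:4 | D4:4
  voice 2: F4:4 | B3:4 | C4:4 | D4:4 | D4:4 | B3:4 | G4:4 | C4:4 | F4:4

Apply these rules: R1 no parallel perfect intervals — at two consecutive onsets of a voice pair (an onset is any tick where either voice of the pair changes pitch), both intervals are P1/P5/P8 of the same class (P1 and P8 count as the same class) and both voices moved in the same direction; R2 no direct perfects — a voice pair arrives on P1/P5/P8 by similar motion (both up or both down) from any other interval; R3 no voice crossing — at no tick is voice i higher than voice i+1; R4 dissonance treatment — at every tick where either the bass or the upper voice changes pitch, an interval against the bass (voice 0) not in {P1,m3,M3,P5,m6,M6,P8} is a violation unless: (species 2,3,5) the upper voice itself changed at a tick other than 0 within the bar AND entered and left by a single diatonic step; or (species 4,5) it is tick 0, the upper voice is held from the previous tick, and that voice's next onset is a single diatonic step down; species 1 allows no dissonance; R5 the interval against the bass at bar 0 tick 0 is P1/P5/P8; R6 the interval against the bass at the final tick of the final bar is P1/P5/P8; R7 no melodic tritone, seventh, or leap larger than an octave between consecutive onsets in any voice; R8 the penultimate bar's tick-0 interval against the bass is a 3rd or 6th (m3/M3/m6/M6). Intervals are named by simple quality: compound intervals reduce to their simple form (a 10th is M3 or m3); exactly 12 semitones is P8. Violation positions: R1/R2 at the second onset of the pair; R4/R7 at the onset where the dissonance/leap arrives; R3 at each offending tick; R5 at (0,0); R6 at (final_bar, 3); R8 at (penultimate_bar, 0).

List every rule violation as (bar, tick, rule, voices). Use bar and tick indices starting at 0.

bar 0: v0=D3 v1=D4 v2=F4 downbeat m3
bar 1: v0=E3 v1=G3 v2=B3 downbeat P5
bar 2: v0=C3 v1=B3 v2=C4 downbeat P8
bar 3: v0=E3 v1=D5 v2=D4 downbeat m7
bar 4: v0=D3 v1=F3 v2=D4 downbeat P8
bar 5: v0=E3 v1=G3 v2=B3 downbeat P5
bar 6: v0=G3 v1=E4 v2=G4 downbeat P8
bar 7: v0=C3 v1=A3 v2=C4 downbeat P8
bar 8: v0=D3 v1=D4 v2=F4 downbeat m3
  -> R5 @ bar 0 tick 0 v(0, 2): opens on m3
  -> R7 @ bar 1 tick 0 v(2,): F4->B3 leap 6st
  -> R4 @ bar 2 tick 0 v(0, 1): C3/B3 M7 untreated
  -> R2 @ bar 3 tick 0 v(1, 2): B3/C4 m2 -> D5/D4 P8 similar
  -> R3 @ bar 3 tick 0 v(1, 2): D5 above D4
  -> R4 @ bar 3 tick 0 v(0, 1): E3/D5 m7 untreated
  -> R4 @ bar 3 tick 0 v(0, 2): E3/D4 m7 untreated
  -> R7 @ bar 3 tick 0 v(1,): B3->D5 leap 15st
  -> R3 @ bar 3 tick 1 v(1, 2): D5 above D4
  -> R3 @ bar 3 tick 2 v(1, 2): D5 above D4
  -> R3 @ bar 3 tick 3 v(1, 2): D5 above D4
  -> R7 @ bar 4 tick 0 v(1,): D5->F3 leap 21st
  -> R2 @ bar 6 tick 0 v(0, 2): E3/B3 P5 -> G3/G4 P8 similar
  -> R1 @ bar 7 tick 0 v(0, 2): G3/G4 P8 -> C3/C4 P8 similar
  -> R8 @ bar 7 tick 0 v(0, 2): penult P8 not 3rd/6th
  -> R2 @ bar 8 tick 0 v(0, 1): C3/A3 M6 -> D3/D4 P8 similar
  -> R6 @ bar 8 tick 3 v(0, 2): closes on m3

(0, 0, R5, (0, 2))
(1, 0, R7, (2,))
(2, 0, R4, (0, 1))
(3, 0, R2, (1, 2))
(3, 0, R3, (1, 2))
(3, 0, R4, (0, 1))
(3, 0, R4, (0, 2))
(3, 0, R7, (1,))
(3, 1, R3, (1, 2))
(3, 2, R3, (1, 2))
(3, 3, R3, (1, 2))
(4, 0, R7, (1,))
(6, 0, R2, (0, 2))
(7, 0, R1, (0, 2))
(7, 0, R8, (0, 2))
(8, 0, R2, (0, 1))
(8, 3, R6, (0, 2))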